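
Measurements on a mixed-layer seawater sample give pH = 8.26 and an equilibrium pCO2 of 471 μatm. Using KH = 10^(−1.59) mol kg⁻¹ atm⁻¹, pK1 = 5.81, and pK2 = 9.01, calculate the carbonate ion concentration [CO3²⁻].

[CO2*] = KH · pCO2 = 10^(−1.59) × 471×10^-6 = 1.211×10^-5 mol/kg
α₀ = 1/(1 + K1/[H⁺] + K1K2/[H⁺]²) = 1/(1 + 10^+2.45 + 10^+1.70) = 0.003003
DIC = [CO2*]/α₀ = 1.211×10^-5 / 0.003003 = 4.031 mmol/kg
[CO3²⁻] = α₂·DIC; α₂ = 0.1505, so [CO3²⁻] = 0.1505 × 4.031 = 0.607 mmol/kg

[CO3²⁻] = 0.607 mmol/kg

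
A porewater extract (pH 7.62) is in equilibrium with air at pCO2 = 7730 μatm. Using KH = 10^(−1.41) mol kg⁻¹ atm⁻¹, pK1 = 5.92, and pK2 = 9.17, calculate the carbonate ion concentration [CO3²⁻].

[CO2*] = KH · pCO2 = 10^(−1.41) × 7730×10^-6 = 3.007×10^-4 mol/kg
α₀ = 1/(1 + K1/[H⁺] + K1K2/[H⁺]²) = 1/(1 + 10^+1.70 + 10^+0.15) = 0.01904
DIC = [CO2*]/α₀ = 3.007×10^-4 / 0.01904 = 15.80 mmol/kg
[CO3²⁻] = α₂·DIC; α₂ = 0.02689, so [CO3²⁻] = 0.02689 × 15.80 = 0.425 mmol/kg

[CO3²⁻] = 0.425 mmol/kg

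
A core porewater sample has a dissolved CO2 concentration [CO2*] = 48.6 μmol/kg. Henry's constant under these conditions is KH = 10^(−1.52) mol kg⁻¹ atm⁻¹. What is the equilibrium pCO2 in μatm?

pCO2 = 1610 μatm

KH = 10^(−1.52) = 3.020×10^-2 mol kg⁻¹ atm⁻¹
pCO2 = [CO2*]/KH = 48.6×10^-6 / 3.020×10^-2 = 1.61×10^-3 atm = 1610 μatm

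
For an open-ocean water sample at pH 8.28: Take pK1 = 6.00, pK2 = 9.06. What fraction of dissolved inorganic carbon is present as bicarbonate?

α₁ = 0.854

α₁ = 1 / (1 + [H⁺]/K1 + K2/[H⁺]) = 1 / (1 + 10^-2.28 + 10^-0.78)
   = 1 / (1 + 0.0052481 + 0.16596) = 1/1.1712 = 0.8538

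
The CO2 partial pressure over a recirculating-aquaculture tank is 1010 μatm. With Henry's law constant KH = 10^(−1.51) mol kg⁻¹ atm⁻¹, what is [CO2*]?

[CO2*] = 31.2 μmol/kg

KH = 10^(−1.51) = 3.090×10^-2 mol kg⁻¹ atm⁻¹
[CO2*] = KH · pCO2 = 3.090×10^-2 × 1010×10^-6 atm = 3.12×10^-5 mol/kg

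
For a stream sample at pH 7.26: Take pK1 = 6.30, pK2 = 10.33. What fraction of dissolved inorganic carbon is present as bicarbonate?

α₁ = 1 / (1 + [H⁺]/K1 + K2/[H⁺]) = 1 / (1 + 10^-0.96 + 10^-3.07)
   = 1 / (1 + 0.10965 + 0.00085114) = 1/1.1105 = 0.9005

α₁ = 0.900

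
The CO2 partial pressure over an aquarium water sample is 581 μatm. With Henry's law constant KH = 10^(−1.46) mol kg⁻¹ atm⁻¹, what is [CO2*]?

KH = 10^(−1.46) = 3.467×10^-2 mol kg⁻¹ atm⁻¹
[CO2*] = KH · pCO2 = 3.467×10^-2 × 581×10^-6 atm = 2.01×10^-5 mol/kg

[CO2*] = 20.1 μmol/kg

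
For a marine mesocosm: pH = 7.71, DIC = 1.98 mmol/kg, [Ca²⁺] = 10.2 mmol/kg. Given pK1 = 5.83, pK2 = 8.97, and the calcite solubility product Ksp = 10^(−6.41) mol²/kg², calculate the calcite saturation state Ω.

Ω = 2.67

α₂ = 1 / (1 + [H⁺]/K2 + [H⁺]²/(K1K2)) = 1 / (1 + 10^+1.26 + 10^-0.62)
   = 1 / (1 + 18.197 + 0.23988) = 1/19.437 = 0.05145
[CO3²⁻] = α₂ × DIC = 0.05145 × 1.98 = 0.1019 mmol/kg
Ksp = 10^(−6.41) = 3.890×10^-7
Ω = [Ca²⁺][CO3²⁻]/Ksp = (10.2×10^-3)(1.019×10^-4) / 3.890×10^-7 = 2.67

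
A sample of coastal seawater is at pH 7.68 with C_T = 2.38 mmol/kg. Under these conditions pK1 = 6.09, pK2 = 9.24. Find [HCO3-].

α₁ = 1 / (1 + [H⁺]/K1 + K2/[H⁺]) = 1 / (1 + 10^-1.59 + 10^-1.56)
   = 1 / (1 + 0.025704 + 0.027542) = 1/1.0532 = 0.9494
[HCO3⁻] = α₁ × DIC = 0.9494 × 2.38 = 2.26 mmol/kg

[HCO3⁻] = 2.26 mmol/kg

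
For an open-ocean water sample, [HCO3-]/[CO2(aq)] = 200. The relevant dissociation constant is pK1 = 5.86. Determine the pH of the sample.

From K1 = [H⁺][HCO3-]/[CO2(aq)]:  pH = pK1 + log₁₀([HCO3-]/[CO2(aq)])
log₁₀(200) = +2.301
pH = 5.86 + (+2.301) = 8.16

pH = 8.16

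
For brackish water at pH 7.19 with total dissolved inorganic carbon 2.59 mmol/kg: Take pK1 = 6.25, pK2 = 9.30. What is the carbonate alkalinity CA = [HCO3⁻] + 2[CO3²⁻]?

CA = [HCO3⁻] + 2[CO3²⁻] = (α₁ + 2α₂)·DIC
At pH 7.19: [H⁺]/K1 = 10^-0.94 = 0.11482, K2/[H⁺] = 10^-2.11 = 0.0077625
α₁ = 1/(1 + 0.11482 + 0.0077625) = 1/1.1226 = 0.8908; α₂ = α₁·K2/[H⁺] = 0.006915
α₁ + 2α₂ = 0.9046
CA = 0.9046 × 2.59 = 2.34 mmol/kg

CA = 2.34 mmol/kg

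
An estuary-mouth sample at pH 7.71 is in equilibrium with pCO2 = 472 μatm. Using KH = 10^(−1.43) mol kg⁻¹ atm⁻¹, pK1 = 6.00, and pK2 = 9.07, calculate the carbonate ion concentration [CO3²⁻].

[CO3²⁻] = 0.0393 mmol/kg

[CO2*] = KH · pCO2 = 10^(−1.43) × 472×10^-6 = 1.754×10^-5 mol/kg
α₀ = 1/(1 + K1/[H⁺] + K1K2/[H⁺]²) = 1/(1 + 10^+1.71 + 10^+0.35) = 0.01834
DIC = [CO2*]/α₀ = 1.754×10^-5 / 0.01834 = 0.9562 mmol/kg
[CO3²⁻] = α₂·DIC; α₂ = 0.04106, so [CO3²⁻] = 0.04106 × 0.9562 = 0.0393 mmol/kg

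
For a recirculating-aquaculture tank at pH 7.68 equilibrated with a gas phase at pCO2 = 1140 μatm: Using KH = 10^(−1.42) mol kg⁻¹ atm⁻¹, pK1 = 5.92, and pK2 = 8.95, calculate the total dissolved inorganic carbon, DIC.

DIC = 2.67 mmol/kg

[CO2*] = KH · pCO2 = 10^(−1.42) × 1140×10^-6 = 4.334×10^-5 mol/kg
α₀ = 1/(1 + K1/[H⁺] + K1K2/[H⁺]²) = 1/(1 + 10^+1.76 + 10^+0.49) = 0.01622
DIC = [CO2*]/α₀ = 4.334×10^-5 / 0.01622 = 2.67 mmol/kg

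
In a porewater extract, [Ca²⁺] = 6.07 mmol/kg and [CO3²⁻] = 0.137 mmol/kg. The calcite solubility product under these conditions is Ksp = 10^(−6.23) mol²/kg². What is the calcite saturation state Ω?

Ksp = 10^(−6.23) = 5.888×10^-7
Ω = [Ca²⁺][CO3²⁻]/Ksp = (6.07×10^-3)(0.137×10^-3) / 5.888×10^-7 = 1.41

Ω = 1.41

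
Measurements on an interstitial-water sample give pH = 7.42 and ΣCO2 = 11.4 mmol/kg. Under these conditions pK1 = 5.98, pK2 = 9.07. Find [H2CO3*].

α₀ = 1 / (1 + K1/[H⁺] + K1K2/[H⁺]²) = 1 / (1 + 10^+1.44 + 10^-0.21)
   = 1 / (1 + 27.542 + 0.61660) = 1/29.159 = 0.03429
[CO2*] = α₀ × DIC = 0.03429 × 11.4 = 0.391 mmol/kg

[CO2*] = 0.391 mmol/kg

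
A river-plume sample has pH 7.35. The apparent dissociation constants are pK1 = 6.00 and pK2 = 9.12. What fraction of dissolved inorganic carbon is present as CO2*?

α₀ = 0.0421

α₀ = 1 / (1 + K1/[H⁺] + K1K2/[H⁺]²) = 1 / (1 + 10^+1.35 + 10^-0.42)
   = 1 / (1 + 22.387 + 0.38019) = 1/23.767 = 0.04207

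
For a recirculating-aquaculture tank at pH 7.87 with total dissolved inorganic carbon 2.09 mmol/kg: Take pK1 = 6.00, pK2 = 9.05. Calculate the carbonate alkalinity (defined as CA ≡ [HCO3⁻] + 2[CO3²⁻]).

CA = 2.19 mmol/kg

CA = [HCO3⁻] + 2[CO3²⁻] = (α₁ + 2α₂)·DIC
At pH 7.87: [H⁺]/K1 = 10^-1.87 = 0.013490, K2/[H⁺] = 10^-1.18 = 0.066069
α₁ = 1/(1 + 0.013490 + 0.066069) = 1/1.0796 = 0.9263; α₂ = α₁·K2/[H⁺] = 0.06120
α₁ + 2α₂ = 1.0487
CA = 1.0487 × 2.09 = 2.19 mmol/kg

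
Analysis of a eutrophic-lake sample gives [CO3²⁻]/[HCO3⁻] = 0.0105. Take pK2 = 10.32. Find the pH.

pH = 8.34

From K2 = [H⁺][CO3²⁻]/[HCO3⁻]:  pH = pK2 + log₁₀([CO3²⁻]/[HCO3⁻])
log₁₀(0.0105) = -1.979
pH = 10.32 + (-1.979) = 8.34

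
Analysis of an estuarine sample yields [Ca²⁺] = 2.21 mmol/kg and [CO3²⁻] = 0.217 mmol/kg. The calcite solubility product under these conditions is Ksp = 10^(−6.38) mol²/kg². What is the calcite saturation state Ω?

Ksp = 10^(−6.38) = 4.169×10^-7
Ω = [Ca²⁺][CO3²⁻]/Ksp = (2.21×10^-3)(0.217×10^-3) / 4.169×10^-7 = 1.15

Ω = 1.15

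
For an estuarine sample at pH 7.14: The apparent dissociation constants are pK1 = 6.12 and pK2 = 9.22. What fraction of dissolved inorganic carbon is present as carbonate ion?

α₂ = 1 / (1 + [H⁺]/K2 + [H⁺]²/(K1K2)) = 1 / (1 + 10^+2.08 + 10^+1.06)
   = 1 / (1 + 120.23 + 11.482) = 1/132.71 = 0.007535

α₂ = 0.00754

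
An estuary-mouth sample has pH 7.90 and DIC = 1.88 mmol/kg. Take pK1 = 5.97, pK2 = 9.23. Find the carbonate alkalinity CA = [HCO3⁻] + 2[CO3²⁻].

CA = 1.94 mmol/kg

CA = [HCO3⁻] + 2[CO3²⁻] = (α₁ + 2α₂)·DIC
At pH 7.90: [H⁺]/K1 = 10^-1.93 = 0.011749, K2/[H⁺] = 10^-1.33 = 0.046774
α₁ = 1/(1 + 0.011749 + 0.046774) = 1/1.0585 = 0.9447; α₂ = α₁·K2/[H⁺] = 0.04419
α₁ + 2α₂ = 1.0331
CA = 1.0331 × 1.88 = 1.94 mmol/kg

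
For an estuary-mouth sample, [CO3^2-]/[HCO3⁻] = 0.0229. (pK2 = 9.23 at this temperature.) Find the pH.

From K2 = [H⁺][CO3^2-]/[HCO3⁻]:  pH = pK2 + log₁₀([CO3^2-]/[HCO3⁻])
log₁₀(0.0229) = -1.640
pH = 9.23 + (-1.640) = 7.59

pH = 7.59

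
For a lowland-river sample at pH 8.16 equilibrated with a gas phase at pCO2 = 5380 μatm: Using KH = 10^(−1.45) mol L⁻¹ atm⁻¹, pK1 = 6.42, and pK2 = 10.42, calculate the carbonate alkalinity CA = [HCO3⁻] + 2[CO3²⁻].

CA = 10.6 mmol/L

[CO2*] = KH · pCO2 = 10^(−1.45) × 5380×10^-6 = 1.909×10^-4 mol/L
α₀ = 1/(1 + K1/[H⁺] + K1K2/[H⁺]²) = 1/(1 + 10^+1.74 + 10^-0.52) = 0.01778
DIC = [CO2*]/α₀ = 1.909×10^-4 / 0.01778 = 10.74 mmol/L
CA = (α₁ + 2α₂)·DIC = (0.9769 + 2×0.005368) × 10.74 = 10.6 mmol/L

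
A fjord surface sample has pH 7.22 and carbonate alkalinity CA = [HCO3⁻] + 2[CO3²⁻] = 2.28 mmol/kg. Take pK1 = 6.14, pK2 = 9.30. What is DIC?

CA = [HCO3⁻] + 2[CO3²⁻] = (α₁ + 2α₂)·DIC
At pH 7.22: [H⁺]/K1 = 10^-1.08 = 0.083176, K2/[H⁺] = 10^-2.08 = 0.0083176
α₁ = 1/(1 + 0.083176 + 0.0083176) = 1/1.0915 = 0.9162; α₂ = α₁·K2/[H⁺] = 0.007620
α₁ + 2α₂ = 0.9314
DIC = CA / (α₁ + 2α₂) = 2.28 / 0.9314 = 2.45 mmol/kg

DIC = 2.45 mmol/kg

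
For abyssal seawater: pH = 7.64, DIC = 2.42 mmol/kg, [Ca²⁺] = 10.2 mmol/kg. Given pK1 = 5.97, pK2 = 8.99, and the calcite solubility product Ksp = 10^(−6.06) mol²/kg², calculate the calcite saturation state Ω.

α₂ = 1 / (1 + [H⁺]/K2 + [H⁺]²/(K1K2)) = 1 / (1 + 10^+1.35 + 10^-0.32)
   = 1 / (1 + 22.387 + 0.47863) = 1/23.866 = 0.04190
[CO3²⁻] = α₂ × DIC = 0.04190 × 2.42 = 0.1014 mmol/kg
Ksp = 10^(−6.06) = 8.710×10^-7
Ω = [Ca²⁺][CO3²⁻]/Ksp = (10.2×10^-3)(1.014×10^-4) / 8.710×10^-7 = 1.19

Ω = 1.19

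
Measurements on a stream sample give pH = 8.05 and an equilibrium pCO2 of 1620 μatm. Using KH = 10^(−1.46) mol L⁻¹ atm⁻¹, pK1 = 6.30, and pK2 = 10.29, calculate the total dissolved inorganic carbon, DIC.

DIC = 3.23 mmol/L

[CO2*] = KH · pCO2 = 10^(−1.46) × 1620×10^-6 = 5.617×10^-5 mol/L
α₀ = 1/(1 + K1/[H⁺] + K1K2/[H⁺]²) = 1/(1 + 10^+1.75 + 10^-0.49) = 0.01737
DIC = [CO2*]/α₀ = 5.617×10^-5 / 0.01737 = 3.23 mmol/L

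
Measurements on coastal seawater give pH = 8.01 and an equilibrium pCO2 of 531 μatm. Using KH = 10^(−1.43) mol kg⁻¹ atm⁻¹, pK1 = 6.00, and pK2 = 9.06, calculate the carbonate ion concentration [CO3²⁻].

[CO3²⁻] = 0.180 mmol/kg

[CO2*] = KH · pCO2 = 10^(−1.43) × 531×10^-6 = 1.973×10^-5 mol/kg
α₀ = 1/(1 + K1/[H⁺] + K1K2/[H⁺]²) = 1/(1 + 10^+2.01 + 10^+0.96) = 0.008893
DIC = [CO2*]/α₀ = 1.973×10^-5 / 0.008893 = 2.218 mmol/kg
[CO3²⁻] = α₂·DIC; α₂ = 0.08110, so [CO3²⁻] = 0.08110 × 2.218 = 0.180 mmol/kg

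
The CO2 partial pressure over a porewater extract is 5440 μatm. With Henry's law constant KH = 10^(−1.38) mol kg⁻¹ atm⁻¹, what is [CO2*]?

KH = 10^(−1.38) = 4.169×10^-2 mol kg⁻¹ atm⁻¹
[CO2*] = KH · pCO2 = 4.169×10^-2 × 5440×10^-6 atm = 2.27×10^-4 mol/kg

[CO2*] = 227 μmol/kg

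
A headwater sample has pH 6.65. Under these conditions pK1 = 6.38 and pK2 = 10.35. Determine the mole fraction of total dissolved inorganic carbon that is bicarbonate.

α₁ = 0.651

α₁ = 1 / (1 + [H⁺]/K1 + K2/[H⁺]) = 1 / (1 + 10^-0.27 + 10^-3.70)
   = 1 / (1 + 0.53703 + 0.00019953) = 1/1.5372 = 0.6505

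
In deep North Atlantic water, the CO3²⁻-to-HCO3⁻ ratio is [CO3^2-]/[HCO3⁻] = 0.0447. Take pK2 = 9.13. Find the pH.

pH = 7.78

From K2 = [H⁺][CO3^2-]/[HCO3⁻]:  pH = pK2 + log₁₀([CO3^2-]/[HCO3⁻])
log₁₀(0.0447) = -1.350
pH = 9.13 + (-1.350) = 7.78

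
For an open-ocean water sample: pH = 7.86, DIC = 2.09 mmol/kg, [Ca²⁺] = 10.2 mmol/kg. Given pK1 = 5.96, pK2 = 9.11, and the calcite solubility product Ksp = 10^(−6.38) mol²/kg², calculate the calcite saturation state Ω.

Ω = 2.69

α₂ = 1 / (1 + [H⁺]/K2 + [H⁺]²/(K1K2)) = 1 / (1 + 10^+1.25 + 10^-0.65)
   = 1 / (1 + 17.783 + 0.22387) = 1/19.007 = 0.05261
[CO3²⁻] = α₂ × DIC = 0.05261 × 2.09 = 0.1100 mmol/kg
Ksp = 10^(−6.38) = 4.169×10^-7
Ω = [Ca²⁺][CO3²⁻]/Ksp = (10.2×10^-3)(1.100×10^-4) / 4.169×10^-7 = 2.69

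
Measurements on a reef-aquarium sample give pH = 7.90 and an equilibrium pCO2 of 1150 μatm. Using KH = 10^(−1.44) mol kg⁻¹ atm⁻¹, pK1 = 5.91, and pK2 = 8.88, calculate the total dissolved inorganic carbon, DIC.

[CO2*] = KH · pCO2 = 10^(−1.44) × 1150×10^-6 = 4.175×10^-5 mol/kg
α₀ = 1/(1 + K1/[H⁺] + K1K2/[H⁺]²) = 1/(1 + 10^+1.99 + 10^+1.01) = 0.009178
DIC = [CO2*]/α₀ = 4.175×10^-5 / 0.009178 = 4.55 mmol/kg

DIC = 4.55 mmol/kg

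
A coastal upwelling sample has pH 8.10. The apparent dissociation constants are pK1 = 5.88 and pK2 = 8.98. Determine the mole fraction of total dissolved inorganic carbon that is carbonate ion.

α₂ = 1 / (1 + [H⁺]/K2 + [H⁺]²/(K1K2)) = 1 / (1 + 10^+0.88 + 10^-1.34)
   = 1 / (1 + 7.5858 + 0.045709) = 1/8.6315 = 0.1159

α₂ = 0.116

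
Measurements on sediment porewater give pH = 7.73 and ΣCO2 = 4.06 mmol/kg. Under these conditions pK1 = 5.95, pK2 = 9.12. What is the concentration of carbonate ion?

[CO3²⁻] = 0.156 mmol/kg

α₂ = 1 / (1 + [H⁺]/K2 + [H⁺]²/(K1K2)) = 1 / (1 + 10^+1.39 + 10^-0.39)
   = 1 / (1 + 24.547 + 0.40738) = 1/25.954 = 0.03853
[CO3²⁻] = α₂ × DIC = 0.03853 × 4.06 = 0.156 mmol/kg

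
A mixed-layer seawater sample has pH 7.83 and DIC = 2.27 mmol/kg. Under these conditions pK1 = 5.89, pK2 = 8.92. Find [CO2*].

[CO2*] = 0.0239 mmol/kg

α₀ = 1 / (1 + K1/[H⁺] + K1K2/[H⁺]²) = 1 / (1 + 10^+1.94 + 10^+0.85)
   = 1 / (1 + 87.096 + 7.0795) = 1/95.176 = 0.01051
[CO2*] = α₀ × DIC = 0.01051 × 2.27 = 0.0239 mmol/kg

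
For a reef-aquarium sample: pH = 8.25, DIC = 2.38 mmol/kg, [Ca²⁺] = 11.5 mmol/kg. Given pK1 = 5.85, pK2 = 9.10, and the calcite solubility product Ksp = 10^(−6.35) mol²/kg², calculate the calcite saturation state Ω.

α₂ = 1 / (1 + [H⁺]/K2 + [H⁺]²/(K1K2)) = 1 / (1 + 10^+0.85 + 10^-1.55)
   = 1 / (1 + 7.0795 + 0.028184) = 1/8.1076 = 0.1233
[CO3²⁻] = α₂ × DIC = 0.1233 × 2.38 = 0.2936 mmol/kg
Ksp = 10^(−6.35) = 4.467×10^-7
Ω = [Ca²⁺][CO3²⁻]/Ksp = (11.5×10^-3)(2.936×10^-4) / 4.467×10^-7 = 7.56

Ω = 7.56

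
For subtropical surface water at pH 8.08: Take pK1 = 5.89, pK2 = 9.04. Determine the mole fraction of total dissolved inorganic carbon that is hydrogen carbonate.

α₁ = 1 / (1 + [H⁺]/K1 + K2/[H⁺]) = 1 / (1 + 10^-2.19 + 10^-0.96)
   = 1 / (1 + 0.0064565 + 0.10965) = 1/1.1161 = 0.8960

α₁ = 0.896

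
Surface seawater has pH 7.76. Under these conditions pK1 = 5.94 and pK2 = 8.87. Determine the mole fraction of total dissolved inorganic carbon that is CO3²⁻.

α₂ = 1 / (1 + [H⁺]/K2 + [H⁺]²/(K1K2)) = 1 / (1 + 10^+1.11 + 10^-0.71)
   = 1 / (1 + 12.882 + 0.19498) = 1/14.077 = 0.07104

α₂ = 0.0710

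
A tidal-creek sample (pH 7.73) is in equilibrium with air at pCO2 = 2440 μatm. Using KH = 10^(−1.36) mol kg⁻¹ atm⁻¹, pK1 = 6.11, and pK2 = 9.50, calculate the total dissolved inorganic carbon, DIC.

[CO2*] = KH · pCO2 = 10^(−1.36) × 2440×10^-6 = 1.065×10^-4 mol/kg
α₀ = 1/(1 + K1/[H⁺] + K1K2/[H⁺]²) = 1/(1 + 10^+1.62 + 10^-0.15) = 0.02304
DIC = [CO2*]/α₀ = 1.065×10^-4 / 0.02304 = 4.62 mmol/kg

DIC = 4.62 mmol/kg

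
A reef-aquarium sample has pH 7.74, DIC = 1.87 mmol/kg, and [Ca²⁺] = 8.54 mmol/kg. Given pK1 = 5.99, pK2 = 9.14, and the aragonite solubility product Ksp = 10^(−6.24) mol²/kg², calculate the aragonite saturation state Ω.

Ω = 1.04

α₂ = 1 / (1 + [H⁺]/K2 + [H⁺]²/(K1K2)) = 1 / (1 + 10^+1.40 + 10^-0.35)
   = 1 / (1 + 25.119 + 0.44668) = 1/26.566 = 0.03764
[CO3²⁻] = α₂ × DIC = 0.03764 × 1.87 = 0.07039 mmol/kg
Ksp = 10^(−6.24) = 5.754×10^-7
Ω = [Ca²⁺][CO3²⁻]/Ksp = (8.54×10^-3)(7.039×10^-5) / 5.754×10^-7 = 1.04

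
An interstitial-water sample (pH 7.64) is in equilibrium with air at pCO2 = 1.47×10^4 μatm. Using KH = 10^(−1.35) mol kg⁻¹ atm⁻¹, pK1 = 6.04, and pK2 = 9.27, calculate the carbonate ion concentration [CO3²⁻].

[CO2*] = KH · pCO2 = 10^(−1.35) × 1.47×10^4×10^-6 = 6.566×10^-4 mol/kg
α₀ = 1/(1 + K1/[H⁺] + K1K2/[H⁺]²) = 1/(1 + 10^+1.60 + 10^-0.03) = 0.02396
DIC = [CO2*]/α₀ = 6.566×10^-4 / 0.02396 = 27.41 mmol/kg
[CO3²⁻] = α₂·DIC; α₂ = 0.02236, so [CO3²⁻] = 0.02236 × 27.41 = 0.613 mmol/kg

[CO3²⁻] = 0.613 mmol/kg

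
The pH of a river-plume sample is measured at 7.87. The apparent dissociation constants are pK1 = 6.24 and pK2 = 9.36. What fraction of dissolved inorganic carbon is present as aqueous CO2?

α₀ = 0.0222

α₀ = 1 / (1 + K1/[H⁺] + K1K2/[H⁺]²) = 1 / (1 + 10^+1.63 + 10^+0.14)
   = 1 / (1 + 42.658 + 1.3804) = 1/45.038 = 0.02220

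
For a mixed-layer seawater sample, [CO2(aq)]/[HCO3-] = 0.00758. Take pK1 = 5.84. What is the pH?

pH = 7.96

From K1 = [H⁺][HCO3-]/[CO2(aq)]:  pH = pK1 − log₁₀([CO2(aq)]/[HCO3-])
log₁₀(0.00758) = -2.120
pH = 5.84 − (-2.120) = 7.96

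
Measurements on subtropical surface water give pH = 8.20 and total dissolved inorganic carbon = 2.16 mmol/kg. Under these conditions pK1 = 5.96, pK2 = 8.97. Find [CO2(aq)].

α₀ = 1 / (1 + K1/[H⁺] + K1K2/[H⁺]²) = 1 / (1 + 10^+2.24 + 10^+1.47)
   = 1 / (1 + 173.78 + 29.512) = 1/204.29 = 0.004895
[CO2*] = α₀ × DIC = 0.004895 × 2.16 = 0.0106 mmol/kg = 10.6 μmol/kg

[CO2*] = 10.6 μmol/kg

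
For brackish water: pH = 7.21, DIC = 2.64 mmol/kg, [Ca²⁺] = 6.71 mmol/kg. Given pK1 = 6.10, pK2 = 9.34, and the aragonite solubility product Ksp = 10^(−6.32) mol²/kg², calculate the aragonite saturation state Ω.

α₂ = 1 / (1 + [H⁺]/K2 + [H⁺]²/(K1K2)) = 1 / (1 + 10^+2.13 + 10^+1.02)
   = 1 / (1 + 134.90 + 10.471) = 1/146.37 = 0.006832
[CO3²⁻] = α₂ × DIC = 0.006832 × 2.64 = 0.01804 mmol/kg = 18.04 μmol/kg
Ksp = 10^(−6.32) = 4.786×10^-7
Ω = [Ca²⁺][CO3²⁻]/Ksp = (6.71×10^-3)(1.804×10^-5) / 4.786×10^-7 = 0.253

Ω = 0.253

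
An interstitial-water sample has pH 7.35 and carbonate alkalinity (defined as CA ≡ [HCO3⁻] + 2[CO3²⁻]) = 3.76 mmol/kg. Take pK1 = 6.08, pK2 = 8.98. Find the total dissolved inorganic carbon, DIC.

CA = [HCO3⁻] + 2[CO3²⁻] = (α₁ + 2α₂)·DIC
At pH 7.35: [H⁺]/K1 = 10^-1.27 = 0.053703, K2/[H⁺] = 10^-1.63 = 0.023442
α₁ = 1/(1 + 0.053703 + 0.023442) = 1/1.0771 = 0.9284; α₂ = α₁·K2/[H⁺] = 0.02176
α₁ + 2α₂ = 0.9719
DIC = CA / (α₁ + 2α₂) = 3.76 / 0.9719 = 3.87 mmol/kg

DIC = 3.87 mmol/kg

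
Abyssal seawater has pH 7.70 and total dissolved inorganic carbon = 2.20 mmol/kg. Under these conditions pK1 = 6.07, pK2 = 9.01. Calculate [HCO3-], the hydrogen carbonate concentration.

[HCO3⁻] = 2.05 mmol/kg

α₁ = 1 / (1 + [H⁺]/K1 + K2/[H⁺]) = 1 / (1 + 10^-1.63 + 10^-1.31)
   = 1 / (1 + 0.023442 + 0.048978) = 1/1.0724 = 0.9325
[HCO3⁻] = α₁ × DIC = 0.9325 × 2.20 = 2.05 mmol/kg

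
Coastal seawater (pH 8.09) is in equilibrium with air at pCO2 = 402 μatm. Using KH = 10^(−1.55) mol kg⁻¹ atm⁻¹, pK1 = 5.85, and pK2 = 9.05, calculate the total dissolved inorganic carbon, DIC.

[CO2*] = KH · pCO2 = 10^(−1.55) × 402×10^-6 = 1.133×10^-5 mol/kg
α₀ = 1/(1 + K1/[H⁺] + K1K2/[H⁺]²) = 1/(1 + 10^+2.24 + 10^+1.28) = 0.005159
DIC = [CO2*]/α₀ = 1.133×10^-5 / 0.005159 = 2.20 mmol/kg

DIC = 2.20 mmol/kg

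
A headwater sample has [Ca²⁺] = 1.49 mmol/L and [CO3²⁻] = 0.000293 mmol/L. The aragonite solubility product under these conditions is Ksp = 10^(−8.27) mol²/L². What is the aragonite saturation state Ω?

Ksp = 10^(−8.27) = 5.370×10^-9
Ω = [Ca²⁺][CO3²⁻]/Ksp = (1.49×10^-3)(0.000293×10^-3) / 5.370×10^-9 = 0.0813

Ω = 0.0813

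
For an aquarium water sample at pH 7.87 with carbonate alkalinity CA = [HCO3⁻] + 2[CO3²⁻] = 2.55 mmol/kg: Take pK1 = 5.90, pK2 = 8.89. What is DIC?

CA = [HCO3⁻] + 2[CO3²⁻] = (α₁ + 2α₂)·DIC
At pH 7.87: [H⁺]/K1 = 10^-1.97 = 0.010715, K2/[H⁺] = 10^-1.02 = 0.095499
α₁ = 1/(1 + 0.010715 + 0.095499) = 1/1.1062 = 0.9040; α₂ = α₁·K2/[H⁺] = 0.08633
α₁ + 2α₂ = 1.0766
DIC = CA / (α₁ + 2α₂) = 2.55 / 1.0766 = 2.37 mmol/kg

DIC = 2.37 mmol/kg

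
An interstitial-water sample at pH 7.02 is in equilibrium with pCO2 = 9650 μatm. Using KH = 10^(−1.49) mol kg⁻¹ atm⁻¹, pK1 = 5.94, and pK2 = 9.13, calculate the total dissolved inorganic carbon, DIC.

DIC = 4.10 mmol/kg

[CO2*] = KH · pCO2 = 10^(−1.49) × 9650×10^-6 = 3.123×10^-4 mol/kg
α₀ = 1/(1 + K1/[H⁺] + K1K2/[H⁺]²) = 1/(1 + 10^+1.08 + 10^-1.03) = 0.07624
DIC = [CO2*]/α₀ = 3.123×10^-4 / 0.07624 = 4.10 mmol/kg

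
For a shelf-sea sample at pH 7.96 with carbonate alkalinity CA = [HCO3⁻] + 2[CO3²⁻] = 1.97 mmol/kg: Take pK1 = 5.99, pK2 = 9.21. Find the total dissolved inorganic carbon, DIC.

DIC = 1.89 mmol/kg

CA = [HCO3⁻] + 2[CO3²⁻] = (α₁ + 2α₂)·DIC
At pH 7.96: [H⁺]/K1 = 10^-1.97 = 0.010715, K2/[H⁺] = 10^-1.25 = 0.056234
α₁ = 1/(1 + 0.010715 + 0.056234) = 1/1.0669 = 0.9373; α₂ = α₁·K2/[H⁺] = 0.05271
α₁ + 2α₂ = 1.0427
DIC = CA / (α₁ + 2α₂) = 1.97 / 1.0427 = 1.89 mmol/kg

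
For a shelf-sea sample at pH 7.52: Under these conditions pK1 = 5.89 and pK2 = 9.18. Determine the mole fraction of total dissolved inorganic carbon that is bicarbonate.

α₁ = 0.957

α₁ = 1 / (1 + [H⁺]/K1 + K2/[H⁺]) = 1 / (1 + 10^-1.63 + 10^-1.66)
   = 1 / (1 + 0.023442 + 0.021878) = 1/1.0453 = 0.9566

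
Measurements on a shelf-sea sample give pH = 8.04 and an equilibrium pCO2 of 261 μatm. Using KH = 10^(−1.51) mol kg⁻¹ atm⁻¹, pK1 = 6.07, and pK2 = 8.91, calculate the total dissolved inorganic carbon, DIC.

DIC = 0.862 mmol/kg

[CO2*] = KH · pCO2 = 10^(−1.51) × 261×10^-6 = 8.066×10^-6 mol/kg
α₀ = 1/(1 + K1/[H⁺] + K1K2/[H⁺]²) = 1/(1 + 10^+1.97 + 10^+1.10) = 0.009353
DIC = [CO2*]/α₀ = 8.066×10^-6 / 0.009353 = 0.862 mmol/kg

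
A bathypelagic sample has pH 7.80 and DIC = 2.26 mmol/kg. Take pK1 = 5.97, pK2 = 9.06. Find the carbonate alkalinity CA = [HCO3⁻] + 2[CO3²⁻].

CA = [HCO3⁻] + 2[CO3²⁻] = (α₁ + 2α₂)·DIC
At pH 7.80: [H⁺]/K1 = 10^-1.83 = 0.014791, K2/[H⁺] = 10^-1.26 = 0.054954
α₁ = 1/(1 + 0.014791 + 0.054954) = 1/1.0697 = 0.9348; α₂ = α₁·K2/[H⁺] = 0.05137
α₁ + 2α₂ = 1.0375
CA = 1.0375 × 2.26 = 2.34 mmol/kg

CA = 2.34 mmol/kg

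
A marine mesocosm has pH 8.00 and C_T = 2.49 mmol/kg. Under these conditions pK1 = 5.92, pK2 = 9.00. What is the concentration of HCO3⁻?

α₁ = 1 / (1 + [H⁺]/K1 + K2/[H⁺]) = 1 / (1 + 10^-2.08 + 10^-1.00)
   = 1 / (1 + 0.0083176 + 0.10000) = 1/1.1083 = 0.9023
[HCO3⁻] = α₁ × DIC = 0.9023 × 2.49 = 2.25 mmol/kg

[HCO3⁻] = 2.25 mmol/kg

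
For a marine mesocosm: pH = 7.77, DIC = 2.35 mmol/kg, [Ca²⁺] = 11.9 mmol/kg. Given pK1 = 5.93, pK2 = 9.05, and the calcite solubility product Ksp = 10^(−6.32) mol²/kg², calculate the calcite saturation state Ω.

Ω = 2.87

α₂ = 1 / (1 + [H⁺]/K2 + [H⁺]²/(K1K2)) = 1 / (1 + 10^+1.28 + 10^-0.56)
   = 1 / (1 + 19.055 + 0.27542) = 1/20.330 = 0.04919
[CO3²⁻] = α₂ × DIC = 0.04919 × 2.35 = 0.1156 mmol/kg
Ksp = 10^(−6.32) = 4.786×10^-7
Ω = [Ca²⁺][CO3²⁻]/Ksp = (11.9×10^-3)(1.156×10^-4) / 4.786×10^-7 = 2.87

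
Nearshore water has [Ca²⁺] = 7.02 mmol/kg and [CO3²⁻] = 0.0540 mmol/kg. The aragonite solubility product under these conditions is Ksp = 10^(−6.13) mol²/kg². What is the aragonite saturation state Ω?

Ksp = 10^(−6.13) = 7.413×10^-7
Ω = [Ca²⁺][CO3²⁻]/Ksp = (7.02×10^-3)(0.0540×10^-3) / 7.413×10^-7 = 0.511

Ω = 0.511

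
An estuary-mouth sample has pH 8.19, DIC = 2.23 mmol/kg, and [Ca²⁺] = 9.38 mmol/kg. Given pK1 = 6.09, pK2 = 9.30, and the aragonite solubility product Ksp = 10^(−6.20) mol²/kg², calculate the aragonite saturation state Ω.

α₂ = 1 / (1 + [H⁺]/K2 + [H⁺]²/(K1K2)) = 1 / (1 + 10^+1.11 + 10^-0.99)
   = 1 / (1 + 12.882 + 0.10233) = 1/13.985 = 0.07151
[CO3²⁻] = α₂ × DIC = 0.07151 × 2.23 = 0.1595 mmol/kg
Ksp = 10^(−6.20) = 6.310×10^-7
Ω = [Ca²⁺][CO3²⁻]/Ksp = (9.38×10^-3)(1.595×10^-4) / 6.310×10^-7 = 2.37

Ω = 2.37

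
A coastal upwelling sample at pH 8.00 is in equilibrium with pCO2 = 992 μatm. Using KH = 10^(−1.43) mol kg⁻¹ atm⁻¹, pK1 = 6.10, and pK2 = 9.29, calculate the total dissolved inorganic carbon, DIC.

DIC = 3.11 mmol/kg

[CO2*] = KH · pCO2 = 10^(−1.43) × 992×10^-6 = 3.686×10^-5 mol/kg
α₀ = 1/(1 + K1/[H⁺] + K1K2/[H⁺]²) = 1/(1 + 10^+1.90 + 10^+0.61) = 0.01183
DIC = [CO2*]/α₀ = 3.686×10^-5 / 0.01183 = 3.11 mmol/kg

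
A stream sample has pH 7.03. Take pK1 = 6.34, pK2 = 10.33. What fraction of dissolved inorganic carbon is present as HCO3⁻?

α₁ = 1 / (1 + [H⁺]/K1 + K2/[H⁺]) = 1 / (1 + 10^-0.69 + 10^-3.30)
   = 1 / (1 + 0.20417 + 0.00050119) = 1/1.2047 = 0.8301

α₁ = 0.830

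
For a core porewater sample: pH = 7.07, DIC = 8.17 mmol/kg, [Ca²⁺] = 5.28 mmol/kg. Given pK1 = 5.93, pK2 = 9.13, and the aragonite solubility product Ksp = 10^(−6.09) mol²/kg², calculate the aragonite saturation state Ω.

Ω = 0.428

α₂ = 1 / (1 + [H⁺]/K2 + [H⁺]²/(K1K2)) = 1 / (1 + 10^+2.06 + 10^+0.92)
   = 1 / (1 + 114.82 + 8.3176) = 1/124.13 = 0.008056
[CO3²⁻] = α₂ × DIC = 0.008056 × 8.17 = 0.06582 mmol/kg
Ksp = 10^(−6.09) = 8.128×10^-7
Ω = [Ca²⁺][CO3²⁻]/Ksp = (5.28×10^-3)(6.582×10^-5) / 8.128×10^-7 = 0.428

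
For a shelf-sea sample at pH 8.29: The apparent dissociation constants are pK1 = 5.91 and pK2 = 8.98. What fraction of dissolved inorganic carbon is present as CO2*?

α₀ = 1 / (1 + K1/[H⁺] + K1K2/[H⁺]²) = 1 / (1 + 10^+2.38 + 10^+1.69)
   = 1 / (1 + 239.88 + 48.978) = 1/289.86 = 0.003450

α₀ = 0.00345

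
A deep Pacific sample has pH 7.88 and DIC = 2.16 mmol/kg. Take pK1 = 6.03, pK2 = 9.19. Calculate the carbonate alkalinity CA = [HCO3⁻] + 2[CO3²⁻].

CA = 2.23 mmol/kg

CA = [HCO3⁻] + 2[CO3²⁻] = (α₁ + 2α₂)·DIC
At pH 7.88: [H⁺]/K1 = 10^-1.85 = 0.014125, K2/[H⁺] = 10^-1.31 = 0.048978
α₁ = 1/(1 + 0.014125 + 0.048978) = 1/1.0631 = 0.9406; α₂ = α₁·K2/[H⁺] = 0.04607
α₁ + 2α₂ = 1.0328
CA = 1.0328 × 2.16 = 2.23 mmol/kg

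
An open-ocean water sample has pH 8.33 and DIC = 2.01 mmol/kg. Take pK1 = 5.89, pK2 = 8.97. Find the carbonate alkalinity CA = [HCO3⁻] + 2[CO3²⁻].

CA = 2.38 mmol/kg

CA = [HCO3⁻] + 2[CO3²⁻] = (α₁ + 2α₂)·DIC
At pH 8.33: [H⁺]/K1 = 10^-2.44 = 0.0036308, K2/[H⁺] = 10^-0.64 = 0.22909
α₁ = 1/(1 + 0.0036308 + 0.22909) = 1/1.2327 = 0.8112; α₂ = α₁·K2/[H⁺] = 0.1858
α₁ + 2α₂ = 1.1829
CA = 1.1829 × 2.01 = 2.38 mmol/kg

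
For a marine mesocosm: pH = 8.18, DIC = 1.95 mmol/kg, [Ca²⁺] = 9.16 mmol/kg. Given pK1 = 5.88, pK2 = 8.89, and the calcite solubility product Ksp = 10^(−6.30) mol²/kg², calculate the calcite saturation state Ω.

Ω = 5.79

α₂ = 1 / (1 + [H⁺]/K2 + [H⁺]²/(K1K2)) = 1 / (1 + 10^+0.71 + 10^-1.59)
   = 1 / (1 + 5.1286 + 0.025704) = 1/6.1543 = 0.1625
[CO3²⁻] = α₂ × DIC = 0.1625 × 1.95 = 0.3169 mmol/kg
Ksp = 10^(−6.30) = 5.012×10^-7
Ω = [Ca²⁺][CO3²⁻]/Ksp = (9.16×10^-3)(3.169×10^-4) / 5.012×10^-7 = 5.79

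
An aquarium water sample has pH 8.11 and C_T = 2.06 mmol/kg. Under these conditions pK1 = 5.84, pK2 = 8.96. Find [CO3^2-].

α₂ = 1 / (1 + [H⁺]/K2 + [H⁺]²/(K1K2)) = 1 / (1 + 10^+0.85 + 10^-1.42)
   = 1 / (1 + 7.0795 + 0.038019) = 1/8.1175 = 0.1232
[CO3²⁻] = α₂ × DIC = 0.1232 × 2.06 = 0.254 mmol/kg

[CO3²⁻] = 0.254 mmol/kg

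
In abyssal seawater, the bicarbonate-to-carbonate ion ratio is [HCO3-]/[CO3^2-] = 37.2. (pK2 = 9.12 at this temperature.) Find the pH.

From K2 = [H⁺][CO3^2-]/[HCO3-]:  pH = pK2 − log₁₀([HCO3-]/[CO3^2-])
log₁₀(37.2) = +1.571
pH = 9.12 − (+1.571) = 7.55

pH = 7.55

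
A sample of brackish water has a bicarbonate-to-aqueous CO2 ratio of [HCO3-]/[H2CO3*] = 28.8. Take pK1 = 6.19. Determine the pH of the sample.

From K1 = [H⁺][HCO3-]/[H2CO3*]:  pH = pK1 + log₁₀([HCO3-]/[H2CO3*])
log₁₀(28.8) = +1.459
pH = 6.19 + (+1.459) = 7.65

pH = 7.65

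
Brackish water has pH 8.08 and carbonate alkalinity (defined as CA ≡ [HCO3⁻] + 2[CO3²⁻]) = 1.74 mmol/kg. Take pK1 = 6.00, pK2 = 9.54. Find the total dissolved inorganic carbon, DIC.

CA = [HCO3⁻] + 2[CO3²⁻] = (α₁ + 2α₂)·DIC
At pH 8.08: [H⁺]/K1 = 10^-2.08 = 0.0083176, K2/[H⁺] = 10^-1.46 = 0.034674
α₁ = 1/(1 + 0.0083176 + 0.034674) = 1/1.0430 = 0.9588; α₂ = α₁·K2/[H⁺] = 0.03324
α₁ + 2α₂ = 1.0253
DIC = CA / (α₁ + 2α₂) = 1.74 / 1.0253 = 1.70 mmol/kg

DIC = 1.70 mmol/kg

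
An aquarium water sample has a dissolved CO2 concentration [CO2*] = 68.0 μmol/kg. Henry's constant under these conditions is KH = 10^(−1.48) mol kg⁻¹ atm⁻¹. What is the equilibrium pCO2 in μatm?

pCO2 = 2050 μatm

KH = 10^(−1.48) = 3.311×10^-2 mol kg⁻¹ atm⁻¹
pCO2 = [CO2*]/KH = 68.0×10^-6 / 3.311×10^-2 = 2.05×10^-3 atm = 2050 μatm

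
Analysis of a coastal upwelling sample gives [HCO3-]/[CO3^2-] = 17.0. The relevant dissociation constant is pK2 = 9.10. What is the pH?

From K2 = [H⁺][CO3^2-]/[HCO3-]:  pH = pK2 − log₁₀([HCO3-]/[CO3^2-])
log₁₀(17.0) = +1.230
pH = 9.10 − (+1.230) = 7.87

pH = 7.87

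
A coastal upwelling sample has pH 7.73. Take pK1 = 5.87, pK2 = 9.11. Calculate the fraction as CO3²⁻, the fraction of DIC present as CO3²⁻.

α₂ = 0.0395

α₂ = 1 / (1 + [H⁺]/K2 + [H⁺]²/(K1K2)) = 1 / (1 + 10^+1.38 + 10^-0.48)
   = 1 / (1 + 23.988 + 0.33113) = 1/25.319 = 0.03950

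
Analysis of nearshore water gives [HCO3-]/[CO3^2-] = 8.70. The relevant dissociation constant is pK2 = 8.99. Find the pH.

From K2 = [H⁺][CO3^2-]/[HCO3-]:  pH = pK2 − log₁₀([HCO3-]/[CO3^2-])
log₁₀(8.70) = +0.940
pH = 8.99 − (+0.940) = 8.05

pH = 8.05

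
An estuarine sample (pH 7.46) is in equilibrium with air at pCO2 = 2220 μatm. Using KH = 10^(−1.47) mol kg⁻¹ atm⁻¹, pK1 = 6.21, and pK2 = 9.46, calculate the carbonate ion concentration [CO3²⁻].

[CO2*] = KH · pCO2 = 10^(−1.47) × 2220×10^-6 = 7.522×10^-5 mol/kg
α₀ = 1/(1 + K1/[H⁺] + K1K2/[H⁺]²) = 1/(1 + 10^+1.25 + 10^-0.75) = 0.05274
DIC = [CO2*]/α₀ = 7.522×10^-5 / 0.05274 = 1.426 mmol/kg
[CO3²⁻] = α₂·DIC; α₂ = 0.009379, so [CO3²⁻] = 0.009379 × 1.426 = 0.0134 mmol/kg = 13.4 μmol/kg

[CO3²⁻] = 13.4 μmol/kg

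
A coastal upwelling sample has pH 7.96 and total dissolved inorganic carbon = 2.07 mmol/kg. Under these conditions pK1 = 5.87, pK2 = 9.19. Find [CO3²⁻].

[CO3²⁻] = 0.114 mmol/kg

α₂ = 1 / (1 + [H⁺]/K2 + [H⁺]²/(K1K2)) = 1 / (1 + 10^+1.23 + 10^-0.86)
   = 1 / (1 + 16.982 + 0.13804) = 1/18.120 = 0.05519
[CO3²⁻] = α₂ × DIC = 0.05519 × 2.07 = 0.114 mmol/kg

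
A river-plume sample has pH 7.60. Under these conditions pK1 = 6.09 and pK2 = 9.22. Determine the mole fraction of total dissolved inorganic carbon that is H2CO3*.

α₀ = 0.0293

α₀ = 1 / (1 + K1/[H⁺] + K1K2/[H⁺]²) = 1 / (1 + 10^+1.51 + 10^-0.11)
   = 1 / (1 + 32.359 + 0.77625) = 1/34.136 = 0.02929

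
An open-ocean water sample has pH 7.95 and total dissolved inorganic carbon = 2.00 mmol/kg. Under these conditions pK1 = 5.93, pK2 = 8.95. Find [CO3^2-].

[CO3²⁻] = 0.180 mmol/kg

α₂ = 1 / (1 + [H⁺]/K2 + [H⁺]²/(K1K2)) = 1 / (1 + 10^+1.00 + 10^-1.02)
   = 1 / (1 + 10.000 + 0.095499) = 1/11.095 = 0.09013
[CO3²⁻] = α₂ × DIC = 0.09013 × 2.00 = 0.180 mmol/kg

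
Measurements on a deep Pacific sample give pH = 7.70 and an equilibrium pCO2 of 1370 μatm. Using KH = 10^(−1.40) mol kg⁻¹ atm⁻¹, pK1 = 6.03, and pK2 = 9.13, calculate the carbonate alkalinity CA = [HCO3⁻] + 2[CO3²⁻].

CA = 2.74 mmol/kg

[CO2*] = KH · pCO2 = 10^(−1.40) × 1370×10^-6 = 5.454×10^-5 mol/kg
α₀ = 1/(1 + K1/[H⁺] + K1K2/[H⁺]²) = 1/(1 + 10^+1.67 + 10^+0.24) = 0.02020
DIC = [CO2*]/α₀ = 5.454×10^-5 / 0.02020 = 2.700 mmol/kg
CA = (α₁ + 2α₂)·DIC = (0.9447 + 2×0.03510) × 2.700 = 2.74 mmol/kg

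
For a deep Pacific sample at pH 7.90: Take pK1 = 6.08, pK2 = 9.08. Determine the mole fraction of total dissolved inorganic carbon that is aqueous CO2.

α₀ = 0.0140

α₀ = 1 / (1 + K1/[H⁺] + K1K2/[H⁺]²) = 1 / (1 + 10^+1.82 + 10^+0.64)
   = 1 / (1 + 66.069 + 4.3652) = 1/71.435 = 0.01400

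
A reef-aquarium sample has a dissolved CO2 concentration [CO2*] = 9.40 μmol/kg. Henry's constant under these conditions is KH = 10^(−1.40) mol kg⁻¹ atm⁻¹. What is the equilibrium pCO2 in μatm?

pCO2 = 236 μatm

KH = 10^(−1.40) = 3.981×10^-2 mol kg⁻¹ atm⁻¹
pCO2 = [CO2*]/KH = 9.40×10^-6 / 3.981×10^-2 = 2.36×10^-4 atm = 236 μatm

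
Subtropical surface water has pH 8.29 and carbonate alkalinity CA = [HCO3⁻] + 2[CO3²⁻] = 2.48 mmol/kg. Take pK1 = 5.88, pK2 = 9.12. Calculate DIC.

CA = [HCO3⁻] + 2[CO3²⁻] = (α₁ + 2α₂)·DIC
At pH 8.29: [H⁺]/K1 = 10^-2.41 = 0.0038905, K2/[H⁺] = 10^-0.83 = 0.14791
α₁ = 1/(1 + 0.0038905 + 0.14791) = 1/1.1518 = 0.8682; α₂ = α₁·K2/[H⁺] = 0.1284
α₁ + 2α₂ = 1.1250
DIC = CA / (α₁ + 2α₂) = 2.48 / 1.1250 = 2.20 mmol/kg

DIC = 2.20 mmol/kg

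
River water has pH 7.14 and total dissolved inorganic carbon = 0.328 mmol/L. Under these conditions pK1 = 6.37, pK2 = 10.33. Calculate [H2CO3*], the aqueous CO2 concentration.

[CO2*] = 0.0476 mmol/L

α₀ = 1 / (1 + K1/[H⁺] + K1K2/[H⁺]²) = 1 / (1 + 10^+0.77 + 10^-2.42)
   = 1 / (1 + 5.8884 + 0.0038019) = 1/6.8922 = 0.1451
[CO2*] = α₀ × DIC = 0.1451 × 0.328 = 0.0476 mmol/L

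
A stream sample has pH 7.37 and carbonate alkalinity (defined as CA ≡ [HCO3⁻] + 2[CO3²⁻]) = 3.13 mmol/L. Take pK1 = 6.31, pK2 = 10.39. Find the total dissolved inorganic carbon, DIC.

CA = [HCO3⁻] + 2[CO3²⁻] = (α₁ + 2α₂)·DIC
At pH 7.37: [H⁺]/K1 = 10^-1.06 = 0.087096, K2/[H⁺] = 10^-3.02 = 0.00095499
α₁ = 1/(1 + 0.087096 + 0.00095499) = 1/1.0881 = 0.9191; α₂ = α₁·K2/[H⁺] = 0.0008777
α₁ + 2α₂ = 0.9208
DIC = CA / (α₁ + 2α₂) = 3.13 / 0.9208 = 3.40 mmol/L

DIC = 3.40 mmol/L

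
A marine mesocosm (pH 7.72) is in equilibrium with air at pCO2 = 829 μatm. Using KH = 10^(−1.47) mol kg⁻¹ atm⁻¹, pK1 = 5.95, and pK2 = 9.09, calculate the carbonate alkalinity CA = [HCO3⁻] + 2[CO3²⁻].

CA = 1.80 mmol/kg

[CO2*] = KH · pCO2 = 10^(−1.47) × 829×10^-6 = 2.809×10^-5 mol/kg
α₀ = 1/(1 + K1/[H⁺] + K1K2/[H⁺]²) = 1/(1 + 10^+1.77 + 10^+0.40) = 0.01603
DIC = [CO2*]/α₀ = 2.809×10^-5 / 0.01603 = 1.753 mmol/kg
CA = (α₁ + 2α₂)·DIC = (0.9437 + 2×0.04026) × 1.753 = 1.80 mmol/kg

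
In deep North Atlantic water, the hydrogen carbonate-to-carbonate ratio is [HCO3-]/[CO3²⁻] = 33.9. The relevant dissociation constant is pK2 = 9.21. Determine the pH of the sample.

pH = 7.68

From K2 = [H⁺][CO3²⁻]/[HCO3-]:  pH = pK2 − log₁₀([HCO3-]/[CO3²⁻])
log₁₀(33.9) = +1.530
pH = 9.21 − (+1.530) = 7.68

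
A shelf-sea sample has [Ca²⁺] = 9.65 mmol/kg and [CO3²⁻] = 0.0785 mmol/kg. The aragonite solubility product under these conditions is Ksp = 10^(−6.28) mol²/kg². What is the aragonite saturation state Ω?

Ω = 1.44

Ksp = 10^(−6.28) = 5.248×10^-7
Ω = [Ca²⁺][CO3²⁻]/Ksp = (9.65×10^-3)(0.0785×10^-3) / 5.248×10^-7 = 1.44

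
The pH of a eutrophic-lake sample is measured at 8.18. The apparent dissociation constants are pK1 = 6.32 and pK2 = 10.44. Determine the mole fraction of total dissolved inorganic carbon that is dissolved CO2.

α₀ = 0.0135

α₀ = 1 / (1 + K1/[H⁺] + K1K2/[H⁺]²) = 1 / (1 + 10^+1.86 + 10^-0.40)
   = 1 / (1 + 72.444 + 0.39811) = 1/73.842 = 0.01354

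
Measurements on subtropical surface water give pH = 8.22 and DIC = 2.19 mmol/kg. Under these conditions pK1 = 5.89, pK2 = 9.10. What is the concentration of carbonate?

α₂ = 1 / (1 + [H⁺]/K2 + [H⁺]²/(K1K2)) = 1 / (1 + 10^+0.88 + 10^-1.45)
   = 1 / (1 + 7.5858 + 0.035481) = 1/8.6213 = 0.1160
[CO3²⁻] = α₂ × DIC = 0.1160 × 2.19 = 0.254 mmol/kg

[CO3²⁻] = 0.254 mmol/kg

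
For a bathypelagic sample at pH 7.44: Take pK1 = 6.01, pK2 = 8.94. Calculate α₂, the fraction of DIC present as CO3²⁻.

α₂ = 0.0296

α₂ = 1 / (1 + [H⁺]/K2 + [H⁺]²/(K1K2)) = 1 / (1 + 10^+1.50 + 10^+0.07)
   = 1 / (1 + 31.623 + 1.1749) = 1/33.798 = 0.02959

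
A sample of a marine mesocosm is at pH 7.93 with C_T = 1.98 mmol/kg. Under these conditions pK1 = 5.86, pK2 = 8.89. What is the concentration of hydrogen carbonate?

α₁ = 1 / (1 + [H⁺]/K1 + K2/[H⁺]) = 1 / (1 + 10^-2.07 + 10^-0.96)
   = 1 / (1 + 0.0085114 + 0.10965) = 1/1.1182 = 0.8943
[HCO3⁻] = α₁ × DIC = 0.8943 × 1.98 = 1.77 mmol/kg

[HCO3⁻] = 1.77 mmol/kg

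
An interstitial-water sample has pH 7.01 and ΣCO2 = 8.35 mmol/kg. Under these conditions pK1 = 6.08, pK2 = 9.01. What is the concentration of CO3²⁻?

[CO3²⁻] = 0.0741 mmol/kg

α₂ = 1 / (1 + [H⁺]/K2 + [H⁺]²/(K1K2)) = 1 / (1 + 10^+2.00 + 10^+1.07)
   = 1 / (1 + 100.00 + 11.749) = 1/112.75 = 0.008869
[CO3²⁻] = α₂ × DIC = 0.008869 × 8.35 = 0.0741 mmol/kg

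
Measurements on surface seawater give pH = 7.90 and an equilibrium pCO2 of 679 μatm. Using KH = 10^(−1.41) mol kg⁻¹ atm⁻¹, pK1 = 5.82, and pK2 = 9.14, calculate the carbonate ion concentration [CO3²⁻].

[CO2*] = KH · pCO2 = 10^(−1.41) × 679×10^-6 = 2.642×10^-5 mol/kg
α₀ = 1/(1 + K1/[H⁺] + K1K2/[H⁺]²) = 1/(1 + 10^+2.08 + 10^+0.84) = 0.007804
DIC = [CO2*]/α₀ = 2.642×10^-5 / 0.007804 = 3.385 mmol/kg
[CO3²⁻] = α₂·DIC; α₂ = 0.05399, so [CO3²⁻] = 0.05399 × 3.385 = 0.183 mmol/kg

[CO3²⁻] = 0.183 mmol/kg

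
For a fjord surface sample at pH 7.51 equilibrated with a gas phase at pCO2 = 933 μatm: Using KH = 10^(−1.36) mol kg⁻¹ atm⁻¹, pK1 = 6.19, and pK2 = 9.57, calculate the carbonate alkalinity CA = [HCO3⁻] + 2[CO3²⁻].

CA = 0.866 mmol/kg

[CO2*] = KH · pCO2 = 10^(−1.36) × 933×10^-6 = 4.073×10^-5 mol/kg
α₀ = 1/(1 + K1/[H⁺] + K1K2/[H⁺]²) = 1/(1 + 10^+1.32 + 10^-0.74) = 0.04530
DIC = [CO2*]/α₀ = 4.073×10^-5 / 0.04530 = 0.8990 mmol/kg
CA = (α₁ + 2α₂)·DIC = (0.9465 + 2×0.008243) × 0.8990 = 0.866 mmol/kg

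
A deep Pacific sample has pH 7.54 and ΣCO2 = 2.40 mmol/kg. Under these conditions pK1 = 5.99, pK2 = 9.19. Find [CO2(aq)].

α₀ = 1 / (1 + K1/[H⁺] + K1K2/[H⁺]²) = 1 / (1 + 10^+1.55 + 10^-0.10)
   = 1 / (1 + 35.481 + 0.79433) = 1/37.276 = 0.02683
[CO2*] = α₀ × DIC = 0.02683 × 2.40 = 0.0644 mmol/kg

[CO2*] = 0.0644 mmol/kg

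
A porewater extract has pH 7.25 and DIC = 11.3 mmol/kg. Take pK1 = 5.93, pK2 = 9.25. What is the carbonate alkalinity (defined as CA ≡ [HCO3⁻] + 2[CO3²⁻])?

CA = [HCO3⁻] + 2[CO3²⁻] = (α₁ + 2α₂)·DIC
At pH 7.25: [H⁺]/K1 = 10^-1.32 = 0.047863, K2/[H⁺] = 10^-2.00 = 0.010000
α₁ = 1/(1 + 0.047863 + 0.010000) = 1/1.0579 = 0.9453; α₂ = α₁·K2/[H⁺] = 0.009453
α₁ + 2α₂ = 0.9642
CA = 0.9642 × 11.3 = 10.9 mmol/kg

CA = 10.9 mmol/kg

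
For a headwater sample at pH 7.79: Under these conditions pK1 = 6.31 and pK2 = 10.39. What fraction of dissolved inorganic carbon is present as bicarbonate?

α₁ = 0.966

α₁ = 1 / (1 + [H⁺]/K1 + K2/[H⁺]) = 1 / (1 + 10^-1.48 + 10^-2.60)
   = 1 / (1 + 0.033113 + 0.0025119) = 1/1.0356 = 0.9656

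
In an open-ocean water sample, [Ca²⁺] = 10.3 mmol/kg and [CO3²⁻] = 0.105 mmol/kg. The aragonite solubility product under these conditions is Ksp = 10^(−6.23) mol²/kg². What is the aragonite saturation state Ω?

Ksp = 10^(−6.23) = 5.888×10^-7
Ω = [Ca²⁺][CO3²⁻]/Ksp = (10.3×10^-3)(0.105×10^-3) / 5.888×10^-7 = 1.84

Ω = 1.84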